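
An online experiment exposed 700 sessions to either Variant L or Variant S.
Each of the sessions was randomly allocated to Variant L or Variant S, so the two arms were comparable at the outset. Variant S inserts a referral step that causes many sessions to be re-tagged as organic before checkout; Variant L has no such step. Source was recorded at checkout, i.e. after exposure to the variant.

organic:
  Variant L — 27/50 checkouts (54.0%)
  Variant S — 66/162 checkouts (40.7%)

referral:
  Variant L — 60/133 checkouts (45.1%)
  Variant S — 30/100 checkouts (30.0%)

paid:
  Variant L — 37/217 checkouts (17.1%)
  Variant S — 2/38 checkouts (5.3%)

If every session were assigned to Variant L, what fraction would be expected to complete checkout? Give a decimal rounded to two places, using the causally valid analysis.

0.31

The stratified and pooled comparisons disagree (Variant L wins within each traffic source; Variant S wins overall), so the answer turns on the causal role of traffic source.
Traffic source is recorded after the variant and is itself shifted by it — it sits on the causal path from variant to outcome. Conditioning on a mediator would strip out part of the effect we want; the pooled comparison gives the total causal effect.
So P(outcome | do(Variant L)) is just the pooled rate for Variant L: 124/400 = 0.310.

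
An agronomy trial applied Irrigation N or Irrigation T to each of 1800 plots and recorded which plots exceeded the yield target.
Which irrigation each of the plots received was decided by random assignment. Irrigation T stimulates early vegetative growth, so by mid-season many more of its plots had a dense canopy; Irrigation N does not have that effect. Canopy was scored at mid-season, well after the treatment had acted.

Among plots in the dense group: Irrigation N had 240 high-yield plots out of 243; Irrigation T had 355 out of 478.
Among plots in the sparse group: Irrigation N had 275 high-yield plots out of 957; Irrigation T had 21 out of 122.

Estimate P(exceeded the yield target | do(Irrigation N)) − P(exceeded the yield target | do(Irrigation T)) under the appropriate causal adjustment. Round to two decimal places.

-0.20

Irrigation N is higher inside every mid-season canopy stratum but Irrigation T is higher in aggregate. Whether to stratify depends on how mid-season canopy relates to the irrigation.
The distribution of mid-season canopy is itself part of what the irrigation does — it is an intermediate outcome. Holding it fixed would remove that part of the effect; the total effect is the pooled difference.
The causal difference is the pooled difference: 0.429 − 0.627 = -0.198.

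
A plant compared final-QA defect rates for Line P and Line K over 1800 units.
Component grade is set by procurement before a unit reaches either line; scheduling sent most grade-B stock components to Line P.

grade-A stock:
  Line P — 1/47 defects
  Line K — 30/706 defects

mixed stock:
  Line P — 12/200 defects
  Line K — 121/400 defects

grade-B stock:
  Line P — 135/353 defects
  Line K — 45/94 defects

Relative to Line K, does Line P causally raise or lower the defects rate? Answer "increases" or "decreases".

decreases

The component grade-specific comparison favours Line P throughout, but the pooled figures favour Line K. The question is whether to condition on component grade.
The imbalance in component grade arose from how units were allocated, not from anything the line did; and component grade independently affects the outcome. The pooled gap is confounded — condition on component grade.
Within each level — grade-A stock: 2.1% vs 4.2%; mixed stock: 6.0% vs 30.2%; grade-B stock: 38.2% vs 47.9% — Line P is lower every time.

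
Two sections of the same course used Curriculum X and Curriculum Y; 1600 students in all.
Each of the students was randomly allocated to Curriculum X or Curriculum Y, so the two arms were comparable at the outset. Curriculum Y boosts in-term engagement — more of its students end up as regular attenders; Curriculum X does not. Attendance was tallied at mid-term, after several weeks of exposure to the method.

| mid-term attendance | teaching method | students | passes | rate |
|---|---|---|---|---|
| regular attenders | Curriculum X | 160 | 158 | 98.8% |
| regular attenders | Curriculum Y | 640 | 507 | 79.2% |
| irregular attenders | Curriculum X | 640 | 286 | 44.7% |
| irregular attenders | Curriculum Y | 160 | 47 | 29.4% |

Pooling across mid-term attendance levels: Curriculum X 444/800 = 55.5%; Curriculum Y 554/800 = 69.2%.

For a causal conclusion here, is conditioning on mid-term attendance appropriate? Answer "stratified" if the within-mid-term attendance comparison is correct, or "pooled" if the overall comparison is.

Mid-term attendance is recorded after the teaching method and is itself shifted by it — it sits on the causal path from teaching method to outcome. Conditioning on a mediator would strip out part of the effect we want; the pooled comparison gives the total causal effect.
Pooled: Curriculum X 55.5% vs Curriculum Y 69.2%; Curriculum Y is higher overall.

pooled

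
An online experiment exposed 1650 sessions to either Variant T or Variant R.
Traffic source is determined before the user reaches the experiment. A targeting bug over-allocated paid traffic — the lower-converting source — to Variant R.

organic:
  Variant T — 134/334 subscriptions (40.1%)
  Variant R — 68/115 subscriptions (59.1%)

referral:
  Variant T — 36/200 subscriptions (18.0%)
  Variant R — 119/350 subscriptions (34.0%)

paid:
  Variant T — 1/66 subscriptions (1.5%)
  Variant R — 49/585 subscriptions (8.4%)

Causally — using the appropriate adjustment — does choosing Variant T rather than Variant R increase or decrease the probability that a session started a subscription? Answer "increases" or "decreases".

decreases

The imbalance in traffic source arose from how sessions were allocated, not from anything the variant did; and traffic source independently affects the outcome. The pooled gap is confounded — condition on traffic source.
Within each level — organic: 40.1% vs 59.1%; referral: 18.0% vs 34.0%; paid: 1.5% vs 8.4% — Variant R is higher every time.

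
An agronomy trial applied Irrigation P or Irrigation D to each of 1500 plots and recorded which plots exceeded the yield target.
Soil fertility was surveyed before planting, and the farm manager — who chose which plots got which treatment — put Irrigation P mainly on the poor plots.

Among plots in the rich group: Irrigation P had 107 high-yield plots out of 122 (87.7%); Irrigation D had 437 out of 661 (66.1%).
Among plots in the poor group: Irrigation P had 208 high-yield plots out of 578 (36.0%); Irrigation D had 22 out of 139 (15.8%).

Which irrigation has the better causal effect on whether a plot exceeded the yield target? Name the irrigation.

Irrigation P

Nothing the irrigation does changes soil fertility; the imbalance is an allocation artefact. With soil fertility also predicting the outcome, the pooled figure is confounded, and the within-stratum comparison is the causal one.
Within each level — rich: 87.7% vs 66.1%; poor: 36.0% vs 15.8% — Irrigation P is higher every time.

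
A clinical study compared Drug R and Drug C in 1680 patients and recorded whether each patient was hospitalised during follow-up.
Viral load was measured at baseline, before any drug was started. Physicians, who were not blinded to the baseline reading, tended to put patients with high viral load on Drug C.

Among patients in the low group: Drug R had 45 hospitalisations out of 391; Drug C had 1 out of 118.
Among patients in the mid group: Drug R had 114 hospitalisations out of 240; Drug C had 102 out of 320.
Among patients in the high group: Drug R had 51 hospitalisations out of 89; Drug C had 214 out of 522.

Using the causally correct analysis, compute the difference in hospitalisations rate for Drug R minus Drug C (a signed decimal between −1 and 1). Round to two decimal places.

The stratified and pooled comparisons disagree (Drug C wins within each viral load; Drug R wins overall), so the answer turns on the causal role of viral load.
Viral load satisfies the back-door criterion: it is not a descendant of the drug, and it blocks the spurious path from drug to outcome. Adjusting for it (i.e., using the within-viral load rates) gives the causal effect.
Adjusting over the population distribution of viral load: 0.303·(0.115−0.008) + 0.333·(0.475−0.319) + 0.364·(0.573−0.410) = +0.144.

+0.14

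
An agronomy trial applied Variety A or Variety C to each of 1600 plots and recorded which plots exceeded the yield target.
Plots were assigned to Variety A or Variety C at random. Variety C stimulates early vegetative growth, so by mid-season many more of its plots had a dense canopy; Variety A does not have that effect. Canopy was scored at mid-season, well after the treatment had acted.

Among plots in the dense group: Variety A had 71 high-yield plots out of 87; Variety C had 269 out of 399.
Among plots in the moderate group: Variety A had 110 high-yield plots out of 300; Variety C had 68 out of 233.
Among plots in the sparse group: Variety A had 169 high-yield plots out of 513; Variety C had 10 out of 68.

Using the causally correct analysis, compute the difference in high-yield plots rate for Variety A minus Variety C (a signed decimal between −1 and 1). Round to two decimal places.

-0.11

Mid-season canopy here is a post-treatment variable shaped by the variety; conditioning on it would introduce bias rather than remove it. The overall comparison is the causal one.
The causal difference is the pooled difference: 0.389 − 0.496 = -0.107.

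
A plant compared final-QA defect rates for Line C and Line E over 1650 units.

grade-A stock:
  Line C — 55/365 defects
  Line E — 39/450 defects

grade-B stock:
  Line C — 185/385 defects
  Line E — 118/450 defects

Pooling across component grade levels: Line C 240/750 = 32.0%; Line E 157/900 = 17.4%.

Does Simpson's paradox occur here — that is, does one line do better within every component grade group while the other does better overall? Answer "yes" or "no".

Within each component grade level (grade-A stock 15.1% vs 8.7%; grade-B stock 48.1% vs 26.2%), Line E has the lower rate every time. Pooled: 32.0% vs 17.4% — Line E has the lower rate overall. They agree.

no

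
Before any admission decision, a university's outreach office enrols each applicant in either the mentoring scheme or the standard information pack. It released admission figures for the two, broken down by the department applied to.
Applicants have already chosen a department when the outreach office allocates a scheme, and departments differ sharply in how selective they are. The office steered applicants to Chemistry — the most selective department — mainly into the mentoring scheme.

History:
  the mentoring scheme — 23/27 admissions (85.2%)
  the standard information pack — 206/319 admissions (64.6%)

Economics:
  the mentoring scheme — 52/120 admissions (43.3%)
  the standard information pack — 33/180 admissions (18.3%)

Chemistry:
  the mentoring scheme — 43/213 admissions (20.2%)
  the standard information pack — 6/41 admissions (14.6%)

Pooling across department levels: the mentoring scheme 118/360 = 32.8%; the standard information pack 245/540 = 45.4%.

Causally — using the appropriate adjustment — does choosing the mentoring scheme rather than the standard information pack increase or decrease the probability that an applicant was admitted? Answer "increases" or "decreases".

The imbalance in department arose from how applicants were allocated, not from anything the outreach scheme did; and department independently affects the outcome. The pooled gap is confounded — condition on department.
Within each level — History: 85.2% vs 64.6%; Economics: 43.3% vs 18.3%; Chemistry: 20.2% vs 14.6% — the mentoring scheme is higher every time.

increases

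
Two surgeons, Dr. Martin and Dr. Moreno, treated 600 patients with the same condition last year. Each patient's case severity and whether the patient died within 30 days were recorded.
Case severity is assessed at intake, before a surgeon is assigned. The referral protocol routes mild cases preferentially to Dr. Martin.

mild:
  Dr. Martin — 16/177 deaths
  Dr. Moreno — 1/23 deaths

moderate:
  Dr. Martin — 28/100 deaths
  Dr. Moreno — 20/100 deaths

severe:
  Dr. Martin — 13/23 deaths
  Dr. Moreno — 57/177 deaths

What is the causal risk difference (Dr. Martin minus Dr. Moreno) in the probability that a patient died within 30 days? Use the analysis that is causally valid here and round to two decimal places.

Dr. Moreno is lower inside every case severity stratum but Dr. Martin is lower in aggregate. Whether to stratify depends on how case severity relates to the surgeon.
Case severity differs across surgeons for reasons unrelated to any effect of the surgeon itself, and it separately predicts the outcome — a classic confounder. We must compare within case severity levels.
Adjusting over the population distribution of case severity: 0.333·(0.090−0.043) + 0.333·(0.280−0.200) + 0.333·(0.565−0.322) = +0.123.

+0.12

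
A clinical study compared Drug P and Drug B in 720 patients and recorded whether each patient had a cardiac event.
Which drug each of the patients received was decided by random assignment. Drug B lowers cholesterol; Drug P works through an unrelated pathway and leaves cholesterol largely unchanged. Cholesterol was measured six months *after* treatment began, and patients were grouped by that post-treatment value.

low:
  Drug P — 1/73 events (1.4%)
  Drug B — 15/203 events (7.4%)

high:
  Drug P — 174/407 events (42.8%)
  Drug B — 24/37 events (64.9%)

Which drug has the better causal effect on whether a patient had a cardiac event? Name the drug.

Drug B

The distribution of cholesterol is itself part of what the drug does — it is an intermediate outcome. Holding it fixed would remove that part of the effect; the total effect is the pooled difference.
Pooled: Drug P 36.5% vs Drug B 16.2%; Drug B is lower overall.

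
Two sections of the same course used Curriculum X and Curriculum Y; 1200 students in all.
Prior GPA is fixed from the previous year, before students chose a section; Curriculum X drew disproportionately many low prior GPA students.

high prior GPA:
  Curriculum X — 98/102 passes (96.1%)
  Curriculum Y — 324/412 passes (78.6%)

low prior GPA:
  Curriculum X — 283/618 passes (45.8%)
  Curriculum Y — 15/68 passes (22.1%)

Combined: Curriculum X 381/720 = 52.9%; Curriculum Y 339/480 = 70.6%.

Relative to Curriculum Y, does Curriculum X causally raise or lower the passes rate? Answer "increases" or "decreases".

increases

Prior GPA band differs across teaching methods for reasons unrelated to any effect of the teaching method itself, and it separately predicts the outcome — a classic confounder. We must compare within prior GPA band levels.
Within each level — high prior GPA: 96.1% vs 78.6%; low prior GPA: 45.8% vs 22.1% — Curriculum X is higher every time.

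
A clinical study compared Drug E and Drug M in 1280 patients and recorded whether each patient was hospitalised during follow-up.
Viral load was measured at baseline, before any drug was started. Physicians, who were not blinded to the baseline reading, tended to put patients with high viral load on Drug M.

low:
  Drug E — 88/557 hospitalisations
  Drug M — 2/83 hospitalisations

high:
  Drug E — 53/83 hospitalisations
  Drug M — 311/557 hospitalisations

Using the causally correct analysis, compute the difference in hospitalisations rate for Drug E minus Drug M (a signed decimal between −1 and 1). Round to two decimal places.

The viral load-specific comparison favours Drug M throughout, but the pooled figures favour Drug E. The question is whether to condition on viral load.
Viral load differs across drugs for reasons unrelated to any effect of the drug itself, and it separately predicts the outcome — a classic confounder. We must compare within viral load levels.
Adjusting over the population distribution of viral load: 0.500·(0.158−0.024) + 0.500·(0.639−0.558) = +0.107.

+0.11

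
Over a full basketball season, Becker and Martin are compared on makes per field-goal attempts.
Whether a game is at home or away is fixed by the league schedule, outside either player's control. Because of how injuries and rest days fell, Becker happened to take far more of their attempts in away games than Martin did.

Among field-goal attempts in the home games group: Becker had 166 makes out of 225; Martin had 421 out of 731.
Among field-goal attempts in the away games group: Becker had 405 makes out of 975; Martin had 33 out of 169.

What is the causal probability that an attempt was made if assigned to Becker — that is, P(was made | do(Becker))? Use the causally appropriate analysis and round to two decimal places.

The game venue-specific comparison favours Becker throughout, but the pooled figures favour Martin. The question is whether to condition on game venue.
Game venue satisfies the back-door criterion: it is not a descendant of the player, and it blocks the spurious path from player to outcome. Adjusting for it (i.e., using the within-game venue rates) gives the causal effect.
Standardising Becker to the population game venue mix: 0.455·166/225 + 0.545·405/975 = 0.562.

0.56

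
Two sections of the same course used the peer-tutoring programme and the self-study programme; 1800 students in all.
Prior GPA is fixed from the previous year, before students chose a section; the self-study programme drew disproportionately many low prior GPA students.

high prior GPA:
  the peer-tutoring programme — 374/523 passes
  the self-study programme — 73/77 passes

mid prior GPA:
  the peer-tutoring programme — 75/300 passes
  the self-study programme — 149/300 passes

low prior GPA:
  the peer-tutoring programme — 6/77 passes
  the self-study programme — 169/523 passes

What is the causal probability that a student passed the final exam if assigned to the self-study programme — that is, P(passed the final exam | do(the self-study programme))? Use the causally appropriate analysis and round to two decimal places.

Nothing the teaching method does changes prior GPA band; the imbalance is an allocation artefact. With prior GPA band also predicting the outcome, the pooled figure is confounded, and the within-stratum comparison is the causal one.
Standardising the self-study programme to the population prior GPA band mix: 0.333·73/77 + 0.333·149/300 + 0.333·169/523 = 0.589.

0.59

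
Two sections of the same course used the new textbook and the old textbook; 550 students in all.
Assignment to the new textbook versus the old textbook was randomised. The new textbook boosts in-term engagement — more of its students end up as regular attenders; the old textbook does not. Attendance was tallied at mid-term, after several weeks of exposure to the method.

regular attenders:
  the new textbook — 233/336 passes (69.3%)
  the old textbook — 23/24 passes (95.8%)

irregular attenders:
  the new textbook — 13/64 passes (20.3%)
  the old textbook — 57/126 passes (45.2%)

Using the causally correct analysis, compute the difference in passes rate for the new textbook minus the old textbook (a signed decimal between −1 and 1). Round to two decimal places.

+0.08

The mid-term attendance-specific comparison favours the old textbook throughout, but the pooled figures favour the new textbook. The question is whether to condition on mid-term attendance.
Because the teaching method influences mid-term attendance, mid-term attendance is a post-treatment mediator, not a confounder. Stratifying on it would bias the estimate; the causal effect is the crude pooled difference.
The causal difference is the pooled difference: 0.615 − 0.533 = +0.082.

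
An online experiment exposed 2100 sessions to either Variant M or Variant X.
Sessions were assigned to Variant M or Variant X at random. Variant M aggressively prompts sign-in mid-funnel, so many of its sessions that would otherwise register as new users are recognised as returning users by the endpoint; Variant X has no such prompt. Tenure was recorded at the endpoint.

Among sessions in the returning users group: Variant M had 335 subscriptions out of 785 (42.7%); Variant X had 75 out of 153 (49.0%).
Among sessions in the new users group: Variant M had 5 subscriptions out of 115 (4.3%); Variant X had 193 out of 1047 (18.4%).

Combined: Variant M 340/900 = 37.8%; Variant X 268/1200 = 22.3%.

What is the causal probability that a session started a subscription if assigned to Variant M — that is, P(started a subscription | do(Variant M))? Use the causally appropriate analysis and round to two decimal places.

Variant X is higher inside every user tenure stratum but Variant M is higher in aggregate. Whether to stratify depends on how user tenure relates to the variant.
The distribution of user tenure is itself part of what the variant does — it is an intermediate outcome. Holding it fixed would remove that part of the effect; the total effect is the pooled difference.
So P(outcome | do(Variant M)) is just the pooled rate for Variant M: 340/900 = 0.378.

0.38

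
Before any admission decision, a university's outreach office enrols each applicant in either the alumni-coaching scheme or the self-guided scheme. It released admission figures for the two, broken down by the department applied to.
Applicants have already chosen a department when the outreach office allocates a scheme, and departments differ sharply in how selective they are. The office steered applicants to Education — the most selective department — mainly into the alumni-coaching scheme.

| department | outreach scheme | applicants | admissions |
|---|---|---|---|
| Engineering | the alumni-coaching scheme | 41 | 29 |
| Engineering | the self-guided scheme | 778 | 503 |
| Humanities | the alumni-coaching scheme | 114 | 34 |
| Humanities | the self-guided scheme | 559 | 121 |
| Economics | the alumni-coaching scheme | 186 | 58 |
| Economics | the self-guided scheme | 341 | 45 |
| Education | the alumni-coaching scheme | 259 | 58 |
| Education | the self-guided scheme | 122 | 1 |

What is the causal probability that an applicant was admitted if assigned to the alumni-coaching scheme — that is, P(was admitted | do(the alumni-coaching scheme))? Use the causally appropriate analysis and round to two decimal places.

The stratified and pooled comparisons disagree (the alumni-coaching scheme wins within each department; the self-guided scheme wins overall), so the answer turns on the causal role of department.
The imbalance in department arose from how applicants were allocated, not from anything the outreach scheme did; and department independently affects the outcome. The pooled gap is confounded — condition on department.
Standardising the alumni-coaching scheme to the population department mix: 0.341·29/41 + 0.280·34/114 + 0.220·58/186 + 0.159·58/259 = 0.429.

0.43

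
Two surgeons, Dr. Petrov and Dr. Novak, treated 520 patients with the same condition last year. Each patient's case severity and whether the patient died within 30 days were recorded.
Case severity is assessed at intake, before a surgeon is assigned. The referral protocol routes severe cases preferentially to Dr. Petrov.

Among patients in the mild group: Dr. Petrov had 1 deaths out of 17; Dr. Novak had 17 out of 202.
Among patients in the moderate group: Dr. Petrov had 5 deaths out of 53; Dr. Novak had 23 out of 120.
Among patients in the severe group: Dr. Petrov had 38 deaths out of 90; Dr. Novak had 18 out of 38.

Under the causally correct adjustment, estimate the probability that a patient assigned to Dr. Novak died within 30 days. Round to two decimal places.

0.22

The case severity-specific comparison favours Dr. Petrov throughout, but the pooled figures favour Dr. Novak. The question is whether to condition on case severity.
Case severity is set before the surgeon has any effect — it is not caused by the surgeon — and it independently drives the outcome. That makes it a confounder, so the causal comparison is within case severity levels.
Standardising Dr. Novak to the population case severity mix: 0.421·17/202 + 0.333·23/120 + 0.246·18/38 = 0.216.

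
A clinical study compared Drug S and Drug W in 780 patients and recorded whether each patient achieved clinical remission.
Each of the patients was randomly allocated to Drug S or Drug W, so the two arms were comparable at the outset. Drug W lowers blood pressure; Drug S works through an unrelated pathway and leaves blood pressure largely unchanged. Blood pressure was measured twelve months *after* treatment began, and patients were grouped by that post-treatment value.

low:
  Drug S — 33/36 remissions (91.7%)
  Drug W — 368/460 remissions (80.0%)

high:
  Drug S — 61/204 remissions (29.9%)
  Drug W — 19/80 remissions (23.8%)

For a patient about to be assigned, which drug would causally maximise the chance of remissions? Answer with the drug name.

The blood pressure-specific comparison favours Drug S throughout, but the pooled figures favour Drug W. The question is whether to condition on blood pressure.
The distribution of blood pressure is itself part of what the drug does — it is an intermediate outcome. Holding it fixed would remove that part of the effect; the total effect is the pooled difference.
Pooled: Drug S 39.2% vs Drug W 71.7%; Drug W is higher overall.

Drug W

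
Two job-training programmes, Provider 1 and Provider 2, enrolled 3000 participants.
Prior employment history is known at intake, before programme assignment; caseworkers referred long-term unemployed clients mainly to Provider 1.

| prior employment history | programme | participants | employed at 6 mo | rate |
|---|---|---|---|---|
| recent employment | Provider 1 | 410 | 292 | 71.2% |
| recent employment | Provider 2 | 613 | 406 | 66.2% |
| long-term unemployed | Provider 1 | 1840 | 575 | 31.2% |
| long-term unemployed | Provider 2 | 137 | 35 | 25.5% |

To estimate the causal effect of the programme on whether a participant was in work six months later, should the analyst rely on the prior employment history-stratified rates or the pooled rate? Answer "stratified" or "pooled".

stratified

Within every prior employment history level Provider 1 has the higher rate, yet pooled Provider 2 does — Simpson's reversal.
Here prior employment history is a common cause — it drives both which programme a case falls under and the outcome. The crude comparison mixes populations; the stratum-specific rates are the causally relevant ones.
Within each level — recent employment: 71.2% vs 66.2%; long-term unemployed: 31.2% vs 25.5% — Provider 1 is higher every time.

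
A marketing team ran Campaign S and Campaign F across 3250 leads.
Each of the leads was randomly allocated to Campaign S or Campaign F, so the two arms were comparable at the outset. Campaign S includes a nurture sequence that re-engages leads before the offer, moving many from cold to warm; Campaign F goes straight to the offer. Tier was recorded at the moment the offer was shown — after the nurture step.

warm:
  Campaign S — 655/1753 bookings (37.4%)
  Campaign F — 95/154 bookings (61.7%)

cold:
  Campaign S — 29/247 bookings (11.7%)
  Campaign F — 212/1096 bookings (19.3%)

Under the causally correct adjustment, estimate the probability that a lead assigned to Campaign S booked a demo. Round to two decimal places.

Engagement tier is downstream of the campaign. One should not condition on a consequence of treatment, so the overall rates are the right comparison.
So P(outcome | do(Campaign S)) is just the pooled rate for Campaign S: 684/2000 = 0.342.

0.34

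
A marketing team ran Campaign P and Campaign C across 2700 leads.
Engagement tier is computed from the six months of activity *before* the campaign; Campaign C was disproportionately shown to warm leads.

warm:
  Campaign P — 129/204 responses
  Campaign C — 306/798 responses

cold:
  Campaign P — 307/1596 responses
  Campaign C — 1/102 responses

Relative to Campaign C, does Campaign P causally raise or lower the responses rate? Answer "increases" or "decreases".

Nothing the campaign does changes engagement tier; the imbalance is an allocation artefact. With engagement tier also predicting the outcome, the pooled figure is confounded, and the within-stratum comparison is the causal one.
Within each level — warm: 63.2% vs 38.3%; cold: 19.2% vs 1.0% — Campaign P is higher every time.

increases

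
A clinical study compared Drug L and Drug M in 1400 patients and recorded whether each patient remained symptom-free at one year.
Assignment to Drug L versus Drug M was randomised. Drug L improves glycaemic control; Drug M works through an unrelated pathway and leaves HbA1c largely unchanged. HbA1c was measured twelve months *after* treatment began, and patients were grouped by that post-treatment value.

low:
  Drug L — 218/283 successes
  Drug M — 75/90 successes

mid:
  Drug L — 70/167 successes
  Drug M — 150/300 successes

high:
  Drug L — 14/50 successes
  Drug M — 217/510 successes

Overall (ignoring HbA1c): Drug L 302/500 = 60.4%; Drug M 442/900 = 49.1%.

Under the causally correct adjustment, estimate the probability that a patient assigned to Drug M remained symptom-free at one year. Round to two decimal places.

HbA1c is recorded after the drug and is itself shifted by it — it sits on the causal path from drug to outcome. Conditioning on a mediator would strip out part of the effect we want; the pooled comparison gives the total causal effect.
So P(outcome | do(Drug M)) is just the pooled rate for Drug M: 442/900 = 0.491.

0.49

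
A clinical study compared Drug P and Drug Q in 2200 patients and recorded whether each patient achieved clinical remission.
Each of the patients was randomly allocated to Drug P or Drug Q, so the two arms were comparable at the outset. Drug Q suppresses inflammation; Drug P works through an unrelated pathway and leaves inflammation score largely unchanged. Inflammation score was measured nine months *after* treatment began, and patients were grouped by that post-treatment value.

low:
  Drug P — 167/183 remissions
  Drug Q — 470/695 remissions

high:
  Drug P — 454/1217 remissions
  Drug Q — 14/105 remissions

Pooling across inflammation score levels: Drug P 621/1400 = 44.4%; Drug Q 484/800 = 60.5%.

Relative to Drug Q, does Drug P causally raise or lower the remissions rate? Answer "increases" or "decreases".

Within every inflammation score level Drug P has the higher rate, yet pooled Drug Q does — Simpson's reversal.
Stratifying would compare drugs among patients the drugs themselves sorted into inflammation score groups — a form of selection on an intermediate. The unconditioned pooled rates give the total causal effect.
Pooled: Drug P 44.4% vs Drug Q 60.5%; Drug Q is higher overall.

decreases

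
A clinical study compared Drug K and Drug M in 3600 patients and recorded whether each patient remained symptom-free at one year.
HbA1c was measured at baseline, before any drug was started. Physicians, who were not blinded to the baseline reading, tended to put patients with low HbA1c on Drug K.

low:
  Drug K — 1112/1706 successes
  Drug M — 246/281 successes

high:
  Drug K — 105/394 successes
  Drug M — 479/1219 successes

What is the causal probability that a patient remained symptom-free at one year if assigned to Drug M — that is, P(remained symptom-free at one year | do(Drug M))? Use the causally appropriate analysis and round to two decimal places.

0.66

The imbalance in HbA1c arose from how patients were allocated, not from anything the drug did; and HbA1c independently affects the outcome. The pooled gap is confounded — condition on HbA1c.
Standardising Drug M to the population HbA1c mix: 0.552·246/281 + 0.448·479/1219 = 0.659.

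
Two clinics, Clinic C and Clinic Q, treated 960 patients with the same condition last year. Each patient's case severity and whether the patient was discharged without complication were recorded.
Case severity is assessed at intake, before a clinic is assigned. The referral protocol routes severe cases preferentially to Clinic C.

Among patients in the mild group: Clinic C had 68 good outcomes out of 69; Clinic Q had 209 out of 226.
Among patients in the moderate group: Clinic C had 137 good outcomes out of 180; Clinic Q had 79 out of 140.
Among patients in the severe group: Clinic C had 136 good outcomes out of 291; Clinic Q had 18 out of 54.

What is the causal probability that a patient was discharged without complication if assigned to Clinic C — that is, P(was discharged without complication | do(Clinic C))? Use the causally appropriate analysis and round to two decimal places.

Case severity satisfies the back-door criterion: it is not a descendant of the clinic, and it blocks the spurious path from clinic to outcome. Adjusting for it (i.e., using the within-case severity rates) gives the causal effect.
Standardising Clinic C to the population case severity mix: 0.307·68/69 + 0.333·137/180 + 0.359·136/291 = 0.724.

0.72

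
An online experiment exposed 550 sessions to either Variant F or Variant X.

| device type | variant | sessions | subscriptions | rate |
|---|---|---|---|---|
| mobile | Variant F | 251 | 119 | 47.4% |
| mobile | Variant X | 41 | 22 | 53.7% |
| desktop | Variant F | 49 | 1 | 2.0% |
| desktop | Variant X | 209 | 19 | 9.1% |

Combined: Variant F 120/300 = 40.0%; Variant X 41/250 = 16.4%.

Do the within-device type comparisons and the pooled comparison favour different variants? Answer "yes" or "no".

yes

Within each device type level (mobile 47.4% vs 53.7%; desktop 2.0% vs 9.1%), Variant X has the higher rate every time. Pooled: 40.0% vs 16.4% — Variant F has the higher rate overall. The two comparisons disagree.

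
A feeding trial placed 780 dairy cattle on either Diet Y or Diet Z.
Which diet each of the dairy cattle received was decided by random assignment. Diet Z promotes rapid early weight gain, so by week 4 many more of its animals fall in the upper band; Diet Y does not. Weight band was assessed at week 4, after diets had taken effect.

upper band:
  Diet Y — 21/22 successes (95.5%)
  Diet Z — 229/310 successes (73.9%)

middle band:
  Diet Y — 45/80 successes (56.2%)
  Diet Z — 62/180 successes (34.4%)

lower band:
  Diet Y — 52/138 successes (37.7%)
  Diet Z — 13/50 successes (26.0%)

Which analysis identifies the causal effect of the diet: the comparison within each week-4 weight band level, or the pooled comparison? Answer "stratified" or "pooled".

pooled

Within every week-4 weight band level Diet Y has the higher rate, yet pooled Diet Z does — Simpson's reversal.
The distribution of week-4 weight band is itself part of what the diet does — it is an intermediate outcome. Holding it fixed would remove that part of the effect; the total effect is the pooled difference.
Pooled: Diet Y 49.2% vs Diet Z 56.3%; Diet Z is higher overall.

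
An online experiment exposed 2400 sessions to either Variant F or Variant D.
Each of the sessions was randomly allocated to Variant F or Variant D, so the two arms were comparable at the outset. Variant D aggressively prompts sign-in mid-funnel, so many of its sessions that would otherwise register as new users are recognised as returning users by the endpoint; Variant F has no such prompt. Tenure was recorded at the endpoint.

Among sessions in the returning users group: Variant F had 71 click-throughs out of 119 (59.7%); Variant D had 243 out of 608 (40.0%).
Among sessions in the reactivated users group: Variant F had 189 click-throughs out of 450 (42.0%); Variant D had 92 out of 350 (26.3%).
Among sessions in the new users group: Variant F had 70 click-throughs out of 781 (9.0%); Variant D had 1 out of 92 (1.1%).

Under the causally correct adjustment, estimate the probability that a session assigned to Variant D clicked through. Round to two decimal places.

0.32

Variant F is higher inside every user tenure stratum but Variant D is higher in aggregate. Whether to stratify depends on how user tenure relates to the variant.
Stratifying would compare variants among sessions the variants themselves sorted into user tenure groups — a form of selection on an intermediate. The unconditioned pooled rates give the total causal effect.
So P(outcome | do(Variant D)) is just the pooled rate for Variant D: 336/1050 = 0.320.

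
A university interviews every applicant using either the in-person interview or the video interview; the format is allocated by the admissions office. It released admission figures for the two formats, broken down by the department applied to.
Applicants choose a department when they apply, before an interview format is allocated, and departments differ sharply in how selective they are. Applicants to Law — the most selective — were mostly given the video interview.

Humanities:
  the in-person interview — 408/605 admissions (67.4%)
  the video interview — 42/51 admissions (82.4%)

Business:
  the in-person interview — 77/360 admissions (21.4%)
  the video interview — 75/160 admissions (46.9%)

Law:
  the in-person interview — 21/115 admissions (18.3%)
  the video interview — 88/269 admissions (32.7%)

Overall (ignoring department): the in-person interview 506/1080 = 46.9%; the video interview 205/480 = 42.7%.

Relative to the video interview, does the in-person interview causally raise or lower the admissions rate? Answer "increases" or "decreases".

decreases

Nothing the interview format does changes department; the imbalance is an allocation artefact. With department also predicting the outcome, the pooled figure is confounded, and the within-stratum comparison is the causal one.
Within each level — Humanities: 67.4% vs 82.4%; Business: 21.4% vs 46.9%; Law: 18.3% vs 32.7% — the video interview is higher every time.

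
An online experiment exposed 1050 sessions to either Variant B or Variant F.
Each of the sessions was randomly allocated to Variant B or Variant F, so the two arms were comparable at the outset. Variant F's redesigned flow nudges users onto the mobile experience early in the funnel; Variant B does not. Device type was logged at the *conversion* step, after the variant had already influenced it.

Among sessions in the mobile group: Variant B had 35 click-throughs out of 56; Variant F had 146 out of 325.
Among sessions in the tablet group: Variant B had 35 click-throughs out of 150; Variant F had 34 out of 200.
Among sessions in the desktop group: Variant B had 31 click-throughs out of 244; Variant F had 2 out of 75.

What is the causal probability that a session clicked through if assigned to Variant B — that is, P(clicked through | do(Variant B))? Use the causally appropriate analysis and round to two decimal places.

Because the variant influences device type, device type is a post-treatment mediator, not a confounder. Stratifying on it would bias the estimate; the causal effect is the crude pooled difference.
So P(outcome | do(Variant B)) is just the pooled rate for Variant B: 101/450 = 0.224.

0.22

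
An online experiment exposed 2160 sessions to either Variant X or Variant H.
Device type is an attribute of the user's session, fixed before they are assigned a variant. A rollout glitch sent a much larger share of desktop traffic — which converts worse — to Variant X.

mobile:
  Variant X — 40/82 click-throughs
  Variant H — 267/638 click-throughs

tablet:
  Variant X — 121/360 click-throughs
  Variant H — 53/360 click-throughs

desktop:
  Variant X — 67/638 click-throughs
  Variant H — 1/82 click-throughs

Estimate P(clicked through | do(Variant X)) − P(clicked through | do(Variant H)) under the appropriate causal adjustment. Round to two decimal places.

Variant X is higher inside every device type stratum but Variant H is higher in aggregate. Whether to stratify depends on how device type relates to the variant.
Device type differs across variants for reasons unrelated to any effect of the variant itself, and it separately predicts the outcome — a classic confounder. We must compare within device type levels.
Adjusting over the population distribution of device type: 0.333·(0.488−0.418) + 0.333·(0.336−0.147) + 0.333·(0.105−0.012) = +0.117.

+0.12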